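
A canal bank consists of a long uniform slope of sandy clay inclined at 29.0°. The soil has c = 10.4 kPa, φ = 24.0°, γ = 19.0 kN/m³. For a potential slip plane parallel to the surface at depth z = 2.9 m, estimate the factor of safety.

For an infinite slope with a slip plane parallel to the surface (no pore pressure): FS = [c + γz cos²β tanφ] / [γz sinβ cosβ].
γz = 19.0·2.9 = 55.10 kN/m²
Numerator = 10.4 + 55.10·cos²29.0°·tan24.0° = 10.4 + 55.10·0.7650·0.4452 = 29.166 kPa
Denominator = 55.10·sin29.0°·cos29.0° = 55.10·0.4848·0.8746 = 23.364 kPa
FS = 29.166 / 23.364 = 1.248

FS = 1.25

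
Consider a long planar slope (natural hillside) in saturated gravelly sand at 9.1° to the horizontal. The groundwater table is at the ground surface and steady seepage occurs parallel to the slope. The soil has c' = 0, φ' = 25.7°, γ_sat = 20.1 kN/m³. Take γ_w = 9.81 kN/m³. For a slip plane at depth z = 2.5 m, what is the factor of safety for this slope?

FS = 1.54

With seepage parallel to the slope and the water table at the surface, the effective normal stress on the slip plane uses the buoyant unit weight γ' = γ_sat − γ_w while the driving shear stress uses γ_sat:
FS = [c' + γ' z cos²β tanφ'] / [γ_sat z sinβ cosβ]
(For c' = 0 this reduces to FS = (γ'/γ_sat)·tanφ'/tanβ.)
γ' = 20.1 − 9.81 = 10.29 kN/m³
Numerator = 0.0 + 10.29·2.5·cos²9.1°·tan25.7° = 0.0 + 10.29·2.5·0.9750·0.4813 = 12.071 kPa
Denominator = 20.1·2.5·sin9.1°·cos9.1° = 20.1·2.5·0.1582·0.9874 = 7.847 kPa
FS = 12.071 / 7.847 = 1.538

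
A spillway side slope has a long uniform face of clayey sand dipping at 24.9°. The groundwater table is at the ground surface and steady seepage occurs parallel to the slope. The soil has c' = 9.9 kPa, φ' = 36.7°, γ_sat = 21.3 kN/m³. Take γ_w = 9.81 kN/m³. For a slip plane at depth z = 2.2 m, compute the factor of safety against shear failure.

With seepage parallel to the slope and the water table at the surface, the effective normal stress on the slip plane uses the buoyant unit weight γ' = γ_sat − γ_w while the driving shear stress uses γ_sat:
FS = [c' + γ' z cos²β tanφ'] / [γ_sat z sinβ cosβ]
γ' = 21.3 − 9.81 = 11.49 kN/m³
Numerator = 9.9 + 11.49·2.2·cos²24.9°·tan36.7° = 9.9 + 11.49·2.2·0.8227·0.7454 = 25.402 kPa
Denominator = 21.3·2.2·sin24.9°·cos24.9° = 21.3·2.2·0.4210·0.9070 = 17.896 kPa
FS = 25.402 / 17.896 = 1.419

FS = 1.42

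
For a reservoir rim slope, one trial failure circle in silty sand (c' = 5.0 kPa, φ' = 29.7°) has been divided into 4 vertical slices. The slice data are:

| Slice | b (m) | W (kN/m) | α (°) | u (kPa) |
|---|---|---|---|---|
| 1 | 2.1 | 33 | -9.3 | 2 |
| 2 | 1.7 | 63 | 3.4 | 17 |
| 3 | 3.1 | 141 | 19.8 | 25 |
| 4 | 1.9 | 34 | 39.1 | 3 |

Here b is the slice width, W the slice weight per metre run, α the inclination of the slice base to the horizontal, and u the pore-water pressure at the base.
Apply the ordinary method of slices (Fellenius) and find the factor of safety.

Ordinary method of slices: FS = Σ[c'·Δl_i + (W_i cosα_i − u_i·Δl_i)·tanφ'] / Σ W_i sinα_i, with Δl_i = b_i / cosα_i.
Slice 1: Δl = 2.1/cos(-9.3°) = 2.128 m; N'_1 = 33·cos(-9.3°) − 2·2.128 = 28.3; c'Δl = 10.64; W sinα = -5.3
Slice 2: Δl = 1.7/cos3.4° = 1.703 m; N'_2 = 63·cos3.4° − 17·1.703 = 33.9; c'Δl = 8.51; W sinα = 3.7
Slice 3: Δl = 3.1/cos19.8° = 3.295 m; N'_3 = 141·cos19.8° − 25·3.295 = 50.3; c'Δl = 16.47; W sinα = 47.8
Slice 4: Δl = 1.9/cos39.1° = 2.448 m; N'_4 = 34·cos39.1° − 3·2.448 = 19.0; c'Δl = 12.24; W sinα = 21.4
Σc'Δl = 47.9 kN/m; ΣN' = 131.6 kN/m; ΣW sinα = 67.6 kN/m
Resisting = 47.9 + 131.6·tan29.7° = 47.9 + 75.1 = 122.9 kN/m
FS = 122.9 / 67.6 = 1.818

FS = 1.82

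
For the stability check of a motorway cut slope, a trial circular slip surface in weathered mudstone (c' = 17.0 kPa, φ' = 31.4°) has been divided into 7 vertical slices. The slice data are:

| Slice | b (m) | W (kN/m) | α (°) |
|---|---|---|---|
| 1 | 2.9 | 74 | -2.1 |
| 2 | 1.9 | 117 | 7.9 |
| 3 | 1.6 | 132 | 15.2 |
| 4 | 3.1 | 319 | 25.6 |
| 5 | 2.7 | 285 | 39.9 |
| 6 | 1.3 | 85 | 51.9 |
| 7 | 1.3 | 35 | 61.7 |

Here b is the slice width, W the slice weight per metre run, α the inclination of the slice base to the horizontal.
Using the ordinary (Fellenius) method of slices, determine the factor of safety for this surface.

Ordinary method of slices: FS = Σ[c'·Δl_i + (W_i cosα_i)·tanφ'] / Σ W_i sinα_i, with Δl_i = b_i / cosα_i.
Slice 1: Δl = 2.9/cos(-2.1°) = 2.902 m; N'_1 = 74·cos(-2.1°) = 74.0; c'Δl = 49.33; W sinα = -2.7
Slice 2: Δl = 1.9/cos7.9° = 1.918 m; N'_2 = 117·cos7.9° = 115.9; c'Δl = 32.61; W sinα = 16.1
Slice 3: Δl = 1.6/cos15.2° = 1.658 m; N'_3 = 132·cos15.2° = 127.4; c'Δl = 28.19; W sinα = 34.6
Slice 4: Δl = 3.1/cos25.6° = 3.437 m; N'_4 = 319·cos25.6° = 287.7; c'Δl = 58.44; W sinα = 137.8
Slice 5: Δl = 2.7/cos39.9° = 3.519 m; N'_5 = 285·cos39.9° = 218.6; c'Δl = 59.83; W sinα = 182.8
Slice 6: Δl = 1.3/cos51.9° = 2.107 m; N'_6 = 85·cos51.9° = 52.4; c'Δl = 35.82; W sinα = 66.9
Slice 7: Δl = 1.3/cos61.7° = 2.742 m; N'_7 = 35·cos61.7° = 16.6; c'Δl = 46.62; W sinα = 30.8
Σc'Δl = 310.8 kN/m; ΣN' = 892.6 kN/m; ΣW sinα = 466.3 kN/m
Resisting = 310.8 + 892.6·tan31.4° = 310.8 + 544.8 = 855.7 kN/m
FS = 855.7 / 466.3 = 1.835

FS = 1.83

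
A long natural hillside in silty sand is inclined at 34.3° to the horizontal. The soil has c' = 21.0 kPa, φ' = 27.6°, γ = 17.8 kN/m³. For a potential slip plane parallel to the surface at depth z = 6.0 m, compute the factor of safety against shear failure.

FS = 1.19

For an infinite slope with a slip plane parallel to the surface (no pore pressure): FS = [c' + γz cos²β tanφ'] / [γz sinβ cosβ].
γz = 17.8·6.0 = 106.80 kN/m²
Numerator = 21.0 + 106.80·cos²34.3°·tan27.6° = 21.0 + 106.80·0.6824·0.5228 = 59.103 kPa
Denominator = 106.80·sin34.3°·cos34.3° = 106.80·0.5635·0.8261 = 49.718 kPa
FS = 59.103 / 49.718 = 1.189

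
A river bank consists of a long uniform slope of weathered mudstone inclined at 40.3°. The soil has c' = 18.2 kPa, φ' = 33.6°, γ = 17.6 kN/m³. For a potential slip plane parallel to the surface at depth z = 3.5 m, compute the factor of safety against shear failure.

FS = 1.38

For an infinite slope with a slip plane parallel to the surface (no pore pressure): FS = [c' + γz cos²β tanφ'] / [γz sinβ cosβ].
γz = 17.6·3.5 = 61.60 kN/m²
Numerator = 18.2 + 61.60·cos²40.3°·tan33.6° = 18.2 + 61.60·0.5817·0.6644 = 42.006 kPa
Denominator = 61.60·sin40.3°·cos40.3° = 61.60·0.6468·0.7627 = 30.386 kPa
FS = 42.006 / 30.386 = 1.382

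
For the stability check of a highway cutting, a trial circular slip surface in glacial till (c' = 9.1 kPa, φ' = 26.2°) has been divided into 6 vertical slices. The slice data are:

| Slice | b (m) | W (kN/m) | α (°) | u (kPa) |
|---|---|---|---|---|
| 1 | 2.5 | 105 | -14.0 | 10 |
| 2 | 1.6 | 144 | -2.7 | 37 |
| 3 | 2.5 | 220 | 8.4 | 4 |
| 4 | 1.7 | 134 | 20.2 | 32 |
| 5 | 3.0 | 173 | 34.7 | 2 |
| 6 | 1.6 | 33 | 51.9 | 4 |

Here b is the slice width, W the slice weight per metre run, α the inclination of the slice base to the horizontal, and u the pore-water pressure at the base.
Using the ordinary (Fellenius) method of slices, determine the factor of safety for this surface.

FS = 2.46

Ordinary method of slices: FS = Σ[c'·Δl_i + (W_i cosα_i − u_i·Δl_i)·tanφ'] / Σ W_i sinα_i, with Δl_i = b_i / cosα_i.
Slice 1: Δl = 2.5/cos(-14.0°) = 2.577 m; N'_1 = 105·cos(-14.0°) − 10·2.577 = 76.1; c'Δl = 23.45; W sinα = -25.4
Slice 2: Δl = 1.6/cos(-2.7°) = 1.602 m; N'_2 = 144·cos(-2.7°) − 37·1.602 = 84.6; c'Δl = 14.58; W sinα = -6.8
Slice 3: Δl = 2.5/cos8.4° = 2.527 m; N'_3 = 220·cos8.4° − 4·2.527 = 207.5; c'Δl = 23.00; W sinα = 32.1
Slice 4: Δl = 1.7/cos20.2° = 1.811 m; N'_4 = 134·cos20.2° − 32·1.811 = 67.8; c'Δl = 16.48; W sinα = 46.3
Slice 5: Δl = 3.0/cos34.7° = 3.649 m; N'_5 = 173·cos34.7° − 2·3.649 = 134.9; c'Δl = 33.21; W sinα = 98.5
Slice 6: Δl = 1.6/cos51.9° = 2.593 m; N'_6 = 33·cos51.9° − 4·2.593 = 10.0; c'Δl = 23.60; W sinα = 26.0
Σc'Δl = 134.3 kN/m; ΣN' = 580.9 kN/m; ΣW sinα = 170.7 kN/m
Resisting = 134.3 + 580.9·tan26.2° = 134.3 + 285.9 = 420.2 kN/m
FS = 420.2 / 170.7 = 2.462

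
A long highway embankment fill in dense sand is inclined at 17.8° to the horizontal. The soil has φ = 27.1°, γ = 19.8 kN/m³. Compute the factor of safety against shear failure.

FS = 1.59

For a dry cohesionless infinite slope the factor of safety is FS = tanφ / tanβ.
FS = tan27.1° / tan17.8° = 0.5117 / 0.3211 = 1.594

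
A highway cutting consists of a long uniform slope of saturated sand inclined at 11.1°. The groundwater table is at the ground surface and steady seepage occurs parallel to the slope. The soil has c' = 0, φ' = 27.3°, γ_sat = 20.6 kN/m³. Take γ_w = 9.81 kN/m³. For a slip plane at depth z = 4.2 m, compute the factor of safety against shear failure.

With seepage parallel to the slope and the water table at the surface, the effective normal stress on the slip plane uses the buoyant unit weight γ' = γ_sat − γ_w while the driving shear stress uses γ_sat:
FS = [c' + γ' z cos²β tanφ'] / [γ_sat z sinβ cosβ]
(For c' = 0 this reduces to FS = (γ'/γ_sat)·tanφ'/tanβ.)
γ' = 20.6 − 9.81 = 10.79 kN/m³
Numerator = 0.0 + 10.79·4.2·cos²11.1°·tan27.3° = 0.0 + 10.79·4.2·0.9629·0.5161 = 22.523 kPa
Denominator = 20.6·4.2·sin11.1°·cos11.1° = 20.6·4.2·0.1925·0.9813 = 16.345 kPa
FS = 22.523 / 16.345 = 1.378

FS = 1.38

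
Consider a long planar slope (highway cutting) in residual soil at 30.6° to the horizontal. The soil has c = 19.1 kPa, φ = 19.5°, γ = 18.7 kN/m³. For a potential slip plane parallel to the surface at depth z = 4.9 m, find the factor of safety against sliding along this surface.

FS = 1.07

For an infinite slope with a slip plane parallel to the surface (no pore pressure): FS = [c + γz cos²β tanφ] / [γz sinβ cosβ].
γz = 18.7·4.9 = 91.63 kN/m²
Numerator = 19.1 + 91.63·cos²30.6°·tan19.5° = 19.1 + 91.63·0.7409·0.3541 = 43.140 kPa
Denominator = 91.63·sin30.6°·cos30.6° = 91.63·0.5090·0.8607 = 40.148 kPa
FS = 43.140 / 40.148 = 1.075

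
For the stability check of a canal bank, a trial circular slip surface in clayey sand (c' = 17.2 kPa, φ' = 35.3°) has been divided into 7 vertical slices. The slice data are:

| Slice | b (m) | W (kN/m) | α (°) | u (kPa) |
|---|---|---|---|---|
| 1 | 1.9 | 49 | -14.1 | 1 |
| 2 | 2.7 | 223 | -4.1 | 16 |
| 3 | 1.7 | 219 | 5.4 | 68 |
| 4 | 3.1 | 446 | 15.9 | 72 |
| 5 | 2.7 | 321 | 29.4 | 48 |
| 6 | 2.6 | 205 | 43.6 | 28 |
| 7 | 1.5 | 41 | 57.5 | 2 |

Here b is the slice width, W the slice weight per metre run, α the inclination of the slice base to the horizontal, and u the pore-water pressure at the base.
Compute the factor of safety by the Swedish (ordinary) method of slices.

Ordinary method of slices: FS = Σ[c'·Δl_i + (W_i cosα_i − u_i·Δl_i)·tanφ'] / Σ W_i sinα_i, with Δl_i = b_i / cosα_i.
Slice 1: Δl = 1.9/cos(-14.1°) = 1.959 m; N'_1 = 49·cos(-14.1°) − 1·1.959 = 45.6; c'Δl = 33.70; W sinα = -11.9
Slice 2: Δl = 2.7/cos(-4.1°) = 2.707 m; N'_2 = 223·cos(-4.1°) − 16·2.707 = 179.1; c'Δl = 46.56; W sinα = -15.9
Slice 3: Δl = 1.7/cos5.4° = 1.708 m; N'_3 = 219·cos5.4° − 68·1.708 = 101.9; c'Δl = 29.37; W sinα = 20.6
Slice 4: Δl = 3.1/cos15.9° = 3.223 m; N'_4 = 446·cos15.9° − 72·3.223 = 196.9; c'Δl = 55.44; W sinα = 122.2
Slice 5: Δl = 2.7/cos29.4° = 3.099 m; N'_5 = 321·cos29.4° − 48·3.099 = 130.9; c'Δl = 53.30; W sinα = 157.6
Slice 6: Δl = 2.6/cos43.6° = 3.590 m; N'_6 = 205·cos43.6° − 28·3.590 = 47.9; c'Δl = 61.75; W sinα = 141.4
Slice 7: Δl = 1.5/cos57.5° = 2.792 m; N'_7 = 41·cos57.5° − 2·2.792 = 16.4; c'Δl = 48.02; W sinα = 34.6
Σc'Δl = 328.1 kN/m; ΣN' = 718.7 kN/m; ΣW sinα = 448.4 kN/m
Resisting = 328.1 + 718.7·tan35.3° = 328.1 + 508.9 = 837.0 kN/m
FS = 837.0 / 448.4 = 1.867

FS = 1.87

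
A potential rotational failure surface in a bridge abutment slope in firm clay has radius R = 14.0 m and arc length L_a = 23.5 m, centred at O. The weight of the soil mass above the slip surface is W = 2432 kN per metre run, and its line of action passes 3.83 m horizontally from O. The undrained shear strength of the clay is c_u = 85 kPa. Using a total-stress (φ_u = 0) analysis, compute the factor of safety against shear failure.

Taking moments about the centre O, the resisting moment is provided by the undrained shear strength acting along the arc:
M_R = c_u·L_a·R = 85·23.50·14.0 = 27965.0 kN·m/m
M_D = W·d = 2432·3.83 = 9314.6 kN·m/m
FS = M_R / M_D = 27965.0 / 9314.6 = 3.002

FS = 3.00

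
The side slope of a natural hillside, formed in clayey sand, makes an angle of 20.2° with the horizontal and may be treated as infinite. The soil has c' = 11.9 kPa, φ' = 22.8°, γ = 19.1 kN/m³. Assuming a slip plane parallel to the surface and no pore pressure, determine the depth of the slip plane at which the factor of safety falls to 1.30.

z = 12.21 m

Setting FS = 1.30 in FS = [c' + γz cos²β tanφ'] / [γz sinβ cosβ] and solving for z:
z = c' / [γ cosβ (FS·sinβ − cosβ·tanφ')]
  = 11.9 / [19.1·cos20.2°·(1.30·sin20.2° − cos20.2°·tan22.8°)]
  = 11.9 / [19.1·0.9385·(1.30·0.3453 − 0.9385·0.4204)]
  = 11.9 / 0.9748 = 12.208 m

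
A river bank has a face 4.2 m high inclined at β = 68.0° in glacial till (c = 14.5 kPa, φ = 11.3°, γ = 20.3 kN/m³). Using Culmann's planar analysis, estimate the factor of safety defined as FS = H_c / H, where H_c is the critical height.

FS = 1.37

H_c = (4c/γ) · sinβ cosφ / [1 − cos(β − φ)]
    = (4·14.5/20.3) · sin68.0°·cos11.3° / [1 − cos56.7°]
    = 2.857 · 0.9092 / 0.4510 = 5.76 m
FS = H_c / H = 5.76 / 4.2 = 1.371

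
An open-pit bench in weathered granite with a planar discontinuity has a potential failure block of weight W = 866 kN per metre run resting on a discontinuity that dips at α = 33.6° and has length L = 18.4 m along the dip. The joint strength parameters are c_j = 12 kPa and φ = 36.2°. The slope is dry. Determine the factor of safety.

Resolving the block weight along and normal to the plane and applying the Mohr–Coulomb strength on the joint:
N' = W cosα = 866·cos33.6° = 721.3 kN/m
Driving force T = W sinα = 866·sin33.6° = 479.2 kN/m
Resisting force R = c_j·L + N'·tanφ = 12·18.4 + 721.3·tan36.2° = 220.8 + 527.9 = 748.7 kN/m
FS = R / T = 748.7 / 479.2 = 1.562

FS = 1.56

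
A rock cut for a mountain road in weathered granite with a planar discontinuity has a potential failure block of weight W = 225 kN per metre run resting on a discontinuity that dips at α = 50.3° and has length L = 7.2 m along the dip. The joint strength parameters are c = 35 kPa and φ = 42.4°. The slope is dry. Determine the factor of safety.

Resolving the block weight along and normal to the plane and applying the Mohr–Coulomb strength on the joint:
N' = W cosα = 225·cos50.3° = 143.7 kN/m
Driving force T = W sinα = 225·sin50.3° = 173.1 kN/m
Resisting force R = c·L + N'·tanφ = 35·7.2 + 143.7·tan42.4° = 252.0 + 131.2 = 383.2 kN/m
FS = R / T = 383.2 / 173.1 = 2.214

FS = 2.21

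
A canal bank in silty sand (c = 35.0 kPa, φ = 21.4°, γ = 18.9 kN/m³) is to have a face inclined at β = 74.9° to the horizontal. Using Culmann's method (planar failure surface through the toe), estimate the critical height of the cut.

H_c = 16.43 m

Culmann's analysis gives the critical failure plane at α_cr = (β + φ)/2 = (74.9 + 21.4)/2 = 48.2°, and the critical height
H_c = (4c/γ) · sinβ cosφ / [1 − cos(β − φ)]
    = (4·35.0/18.9) · sin74.9°·cos21.4° / [1 − cos(53.5°)]
    = 7.407 · 0.9655·0.9311 / [1 − 0.5948]
    = 7.407 · 0.8989 / 0.4052
    = 16.43 m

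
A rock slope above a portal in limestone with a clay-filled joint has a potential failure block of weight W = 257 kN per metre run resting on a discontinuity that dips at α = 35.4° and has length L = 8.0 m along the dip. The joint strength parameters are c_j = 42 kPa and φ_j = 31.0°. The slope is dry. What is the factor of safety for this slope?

Resolving the block weight along and normal to the plane and applying the Mohr–Coulomb strength on the joint:
N' = W cosα = 257·cos35.4° = 209.5 kN/m
Driving force T = W sinα = 257·sin35.4° = 148.9 kN/m
Resisting force R = c_j·L + N'·tanφ_j = 42·8.0 + 209.5·tan31.0° = 336.0 + 125.9 = 461.9 kN/m
FS = R / T = 461.9 / 148.9 = 3.102

FS = 3.10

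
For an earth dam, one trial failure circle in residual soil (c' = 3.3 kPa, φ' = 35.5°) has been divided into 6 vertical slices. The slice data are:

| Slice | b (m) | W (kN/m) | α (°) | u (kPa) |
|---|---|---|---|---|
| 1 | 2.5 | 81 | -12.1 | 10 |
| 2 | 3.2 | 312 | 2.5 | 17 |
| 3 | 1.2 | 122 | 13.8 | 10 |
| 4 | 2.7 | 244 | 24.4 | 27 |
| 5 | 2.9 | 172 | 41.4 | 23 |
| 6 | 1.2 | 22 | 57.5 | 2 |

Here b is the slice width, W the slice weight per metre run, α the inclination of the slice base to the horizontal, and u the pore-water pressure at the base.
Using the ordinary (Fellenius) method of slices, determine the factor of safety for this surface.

Ordinary method of slices: FS = Σ[c'·Δl_i + (W_i cosα_i − u_i·Δl_i)·tanφ'] / Σ W_i sinα_i, with Δl_i = b_i / cosα_i.
Slice 1: Δl = 2.5/cos(-12.1°) = 2.557 m; N'_1 = 81·cos(-12.1°) − 10·2.557 = 53.6; c'Δl = 8.44; W sinα = -17.0
Slice 2: Δl = 3.2/cos2.5° = 3.203 m; N'_2 = 312·cos2.5° − 17·3.203 = 257.3; c'Δl = 10.57; W sinα = 13.6
Slice 3: Δl = 1.2/cos13.8° = 1.236 m; N'_3 = 122·cos13.8° − 10·1.236 = 106.1; c'Δl = 4.08; W sinα = 29.1
Slice 4: Δl = 2.7/cos24.4° = 2.965 m; N'_4 = 244·cos24.4° − 27·2.965 = 142.2; c'Δl = 9.78; W sinα = 100.8
Slice 5: Δl = 2.9/cos41.4° = 3.866 m; N'_5 = 172·cos41.4° − 23·3.866 = 40.1; c'Δl = 12.76; W sinα = 113.7
Slice 6: Δl = 1.2/cos57.5° = 2.233 m; N'_6 = 22·cos57.5° − 2·2.233 = 7.4; c'Δl = 7.37; W sinα = 18.6
Σc'Δl = 53.0 kN/m; ΣN' = 606.6 kN/m; ΣW sinα = 258.8 kN/m
Resisting = 53.0 + 606.6·tan35.5° = 53.0 + 432.7 = 485.7 kN/m
FS = 485.7 / 258.8 = 1.876

FS = 1.88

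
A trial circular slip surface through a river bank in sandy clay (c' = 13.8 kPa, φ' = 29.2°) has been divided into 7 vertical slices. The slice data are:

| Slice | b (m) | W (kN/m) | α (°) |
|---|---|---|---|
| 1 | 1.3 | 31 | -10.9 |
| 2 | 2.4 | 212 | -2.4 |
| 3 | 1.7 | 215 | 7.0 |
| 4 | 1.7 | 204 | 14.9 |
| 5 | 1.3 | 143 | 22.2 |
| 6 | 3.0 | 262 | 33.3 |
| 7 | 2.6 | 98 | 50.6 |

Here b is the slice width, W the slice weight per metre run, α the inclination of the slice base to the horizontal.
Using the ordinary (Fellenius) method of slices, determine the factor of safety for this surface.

Ordinary method of slices: FS = Σ[c'·Δl_i + (W_i cosα_i)·tanφ'] / Σ W_i sinα_i, with Δl_i = b_i / cosα_i.
Slice 1: Δl = 1.3/cos(-10.9°) = 1.324 m; N'_1 = 31·cos(-10.9°) = 30.4; c'Δl = 18.27; W sinα = -5.9
Slice 2: Δl = 2.4/cos(-2.4°) = 2.402 m; N'_2 = 212·cos(-2.4°) = 211.8; c'Δl = 33.15; W sinα = -8.9
Slice 3: Δl = 1.7/cos7.0° = 1.713 m; N'_3 = 215·cos7.0° = 213.4; c'Δl = 23.64; W sinα = 26.2
Slice 4: Δl = 1.7/cos14.9° = 1.759 m; N'_4 = 204·cos14.9° = 197.1; c'Δl = 24.28; W sinα = 52.5
Slice 5: Δl = 1.3/cos22.2° = 1.404 m; N'_5 = 143·cos22.2° = 132.4; c'Δl = 19.38; W sinα = 54.0
Slice 6: Δl = 3.0/cos33.3° = 3.589 m; N'_6 = 262·cos33.3° = 219.0; c'Δl = 49.53; W sinα = 143.8
Slice 7: Δl = 2.6/cos50.6° = 4.096 m; N'_7 = 98·cos50.6° = 62.2; c'Δl = 56.53; W sinα = 75.7
Σc'Δl = 224.8 kN/m; ΣN' = 1066.4 kN/m; ΣW sinα = 337.5 kN/m
Resisting = 224.8 + 1066.4·tan29.2° = 224.8 + 596.0 = 820.7 kN/m
FS = 820.7 / 337.5 = 2.432

FS = 2.43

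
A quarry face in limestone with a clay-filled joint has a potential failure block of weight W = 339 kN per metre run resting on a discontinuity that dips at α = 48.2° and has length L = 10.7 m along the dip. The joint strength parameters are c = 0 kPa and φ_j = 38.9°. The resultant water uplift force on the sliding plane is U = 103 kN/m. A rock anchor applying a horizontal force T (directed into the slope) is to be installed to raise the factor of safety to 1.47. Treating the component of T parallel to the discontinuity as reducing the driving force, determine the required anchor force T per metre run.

Resolving forces along and normal to the sliding plane, with the horizontal anchor force T adding T·sinα to the effective normal force and T·cosα acting up the plane against the driving force:
FS = [cL + (W cosα − U + T sinα) tanφ_j] / [W sinα − T cosα]
Without the anchor: N' = 123.0 kN/m, driving T_d = 252.7 kN/m, resisting R = 0·10.7 + 123.0·tan38.9° = 99.2 kN/m, FS = 0.39.
Setting FS = 1.47 and solving for T:
1.47·(252.7 − T cos48.2°) = 99.2 + T sin48.2°·tan38.9°
T·(sin48.2°·tan38.9° + 1.47·cos48.2°) = 1.47·252.7 − 99.2
T·(0.7455·0.8069 + 1.47·0.6665) = 371.5 − 99.2 = 272.3
T·1.5813 = 272.3
T = 172.2 kN/m

T = 172 kN/m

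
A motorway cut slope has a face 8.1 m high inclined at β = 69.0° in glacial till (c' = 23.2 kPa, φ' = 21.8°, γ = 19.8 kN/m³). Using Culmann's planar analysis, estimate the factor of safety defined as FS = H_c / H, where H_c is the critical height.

FS = 1.56

H_c = (4c'/γ) · sinβ cosφ' / [1 − cos(β − φ')]
    = (4·23.2/19.8) · sin69.0°·cos21.8° / [1 − cos47.2°]
    = 4.687 · 0.8668 / 0.3206 = 12.67 m
FS = H_c / H = 12.67 / 8.1 = 1.565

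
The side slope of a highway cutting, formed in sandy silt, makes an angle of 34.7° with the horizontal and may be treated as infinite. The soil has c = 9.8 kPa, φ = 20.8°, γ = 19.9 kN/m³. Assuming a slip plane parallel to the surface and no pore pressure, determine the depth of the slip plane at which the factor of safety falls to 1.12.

Setting FS = 1.12 in FS = [c + γz cos²β tanφ] / [γz sinβ cosβ] and solving for z:
z = c / [γ cosβ (FS·sinβ − cosβ·tanφ)]
  = 9.8 / [19.9·cos34.7°·(1.12·sin34.7° − cos34.7°·tan20.8°)]
  = 9.8 / [19.9·0.8221·(1.12·0.5693 − 0.8221·0.3799)]
  = 9.8 / 5.3220 = 1.841 m

z = 1.84 m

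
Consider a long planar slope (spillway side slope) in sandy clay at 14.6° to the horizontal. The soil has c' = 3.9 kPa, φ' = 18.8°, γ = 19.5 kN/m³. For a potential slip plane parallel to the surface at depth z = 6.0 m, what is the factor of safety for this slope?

FS = 1.44

For an infinite slope with a slip plane parallel to the surface (no pore pressure): FS = [c' + γz cos²β tanφ'] / [γz sinβ cosβ].
γz = 19.5·6.0 = 117.00 kN/m²
Numerator = 3.9 + 117.00·cos²14.6°·tan18.8° = 3.9 + 117.00·0.9365·0.3404 = 41.199 kPa
Denominator = 117.00·sin14.6°·cos14.6° = 117.00·0.2521·0.9677 = 28.540 kPa
FS = 41.199 / 28.540 = 1.444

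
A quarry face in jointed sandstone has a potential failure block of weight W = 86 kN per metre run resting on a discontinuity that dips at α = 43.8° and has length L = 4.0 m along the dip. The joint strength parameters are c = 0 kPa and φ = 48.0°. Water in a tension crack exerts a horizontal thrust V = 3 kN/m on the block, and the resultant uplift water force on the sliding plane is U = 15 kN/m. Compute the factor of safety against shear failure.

Resolving the block weight along and normal to the plane and applying the Mohr–Coulomb strength on the joint:
N' = W cosα − U − V sinα = 86·cos43.8° − 15 − 3·sin43.8° = 45.0 kN/m
Driving force T = W sinα + V cosα = 86·sin43.8° + 3·cos43.8° = 61.7 kN/m
Resisting force R = c·L + N'·tanφ = 0·4.0 + 45.0·tan48.0° = 0.0 + 50.0 = 50.0 kN/m
FS = R / T = 50.0 / 61.7 = 0.810

FS = 0.81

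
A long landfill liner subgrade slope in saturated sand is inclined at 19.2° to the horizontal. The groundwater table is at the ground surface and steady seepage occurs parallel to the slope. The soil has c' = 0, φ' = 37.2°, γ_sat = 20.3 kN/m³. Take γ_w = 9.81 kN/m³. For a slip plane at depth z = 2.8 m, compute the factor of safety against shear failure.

FS = 1.13

With seepage parallel to the slope and the water table at the surface, the effective normal stress on the slip plane uses the buoyant unit weight γ' = γ_sat − γ_w while the driving shear stress uses γ_sat:
FS = [c' + γ' z cos²β tanφ'] / [γ_sat z sinβ cosβ]
(For c' = 0 this reduces to FS = (γ'/γ_sat)·tanφ'/tanβ.)
γ' = 20.3 − 9.81 = 10.49 kN/m³
Numerator = 0.0 + 10.49·2.8·cos²19.2°·tan37.2° = 0.0 + 10.49·2.8·0.8918·0.7590 = 19.883 kPa
Denominator = 20.3·2.8·sin19.2°·cos19.2° = 20.3·2.8·0.3289·0.9444 = 17.653 kPa
FS = 19.883 / 17.653 = 1.126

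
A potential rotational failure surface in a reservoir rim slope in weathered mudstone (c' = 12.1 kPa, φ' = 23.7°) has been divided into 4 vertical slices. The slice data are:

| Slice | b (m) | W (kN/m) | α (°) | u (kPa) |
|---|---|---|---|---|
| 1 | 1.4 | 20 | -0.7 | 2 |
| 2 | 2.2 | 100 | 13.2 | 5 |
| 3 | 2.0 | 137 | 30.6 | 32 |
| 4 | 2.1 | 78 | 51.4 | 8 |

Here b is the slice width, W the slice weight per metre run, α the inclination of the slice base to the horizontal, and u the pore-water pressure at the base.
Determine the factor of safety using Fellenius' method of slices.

Ordinary method of slices: FS = Σ[c'·Δl_i + (W_i cosα_i − u_i·Δl_i)·tanφ'] / Σ W_i sinα_i, with Δl_i = b_i / cosα_i.
Slice 1: Δl = 1.4/cos(-0.7°) = 1.400 m; N'_1 = 20·cos(-0.7°) − 2·1.400 = 17.2; c'Δl = 16.94; W sinα = -0.2
Slice 2: Δl = 2.2/cos13.2° = 2.260 m; N'_2 = 100·cos13.2° − 5·2.260 = 86.1; c'Δl = 27.34; W sinα = 22.8
Slice 3: Δl = 2.0/cos30.6° = 2.324 m; N'_3 = 137·cos30.6° − 32·2.324 = 43.6; c'Δl = 28.12; W sinα = 69.7
Slice 4: Δl = 2.1/cos51.4° = 3.366 m; N'_4 = 78·cos51.4° − 8·3.366 = 21.7; c'Δl = 40.73; W sinα = 61.0
Σc'Δl = 113.1 kN/m; ΣN' = 168.6 kN/m; ΣW sinα = 153.3 kN/m
Resisting = 113.1 + 168.6·tan23.7° = 113.1 + 74.0 = 187.1 kN/m
FS = 187.1 / 153.3 = 1.221

FS = 1.22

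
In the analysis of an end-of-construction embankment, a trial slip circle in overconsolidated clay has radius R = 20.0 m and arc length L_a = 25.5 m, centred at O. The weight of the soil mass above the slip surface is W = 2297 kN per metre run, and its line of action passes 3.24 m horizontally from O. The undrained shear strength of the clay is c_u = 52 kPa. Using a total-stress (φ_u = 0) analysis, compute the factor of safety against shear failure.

Taking moments about the centre O, the resisting moment is provided by the undrained shear strength acting along the arc:
M_R = c_u·L_a·R = 52·25.50·20.0 = 26520.0 kN·m/m
M_D = W·d = 2297·3.24 = 7442.3 kN·m/m
FS = M_R / M_D = 26520.0 / 7442.3 = 3.563

FS = 3.56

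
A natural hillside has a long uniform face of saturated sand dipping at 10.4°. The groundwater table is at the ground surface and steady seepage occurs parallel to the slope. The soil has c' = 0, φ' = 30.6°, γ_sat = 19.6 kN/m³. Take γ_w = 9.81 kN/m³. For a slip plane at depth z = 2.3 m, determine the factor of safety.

FS = 1.61

With seepage parallel to the slope and the water table at the surface, the effective normal stress on the slip plane uses the buoyant unit weight γ' = γ_sat − γ_w while the driving shear stress uses γ_sat:
FS = [c' + γ' z cos²β tanφ'] / [γ_sat z sinβ cosβ]
(For c' = 0 this reduces to FS = (γ'/γ_sat)·tanφ'/tanβ.)
γ' = 19.6 − 9.81 = 9.79 kN/m³
Numerator = 0.0 + 9.79·2.3·cos²10.4°·tan30.6° = 0.0 + 9.79·2.3·0.9674·0.5914 = 12.883 kPa
Denominator = 19.6·2.3·sin10.4°·cos10.4° = 19.6·2.3·0.1805·0.9836 = 8.004 kPa
FS = 12.883 / 8.004 = 1.609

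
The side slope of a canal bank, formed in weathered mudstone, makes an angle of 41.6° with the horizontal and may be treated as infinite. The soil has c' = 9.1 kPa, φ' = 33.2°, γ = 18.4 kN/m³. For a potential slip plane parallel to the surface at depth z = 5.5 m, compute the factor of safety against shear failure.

For an infinite slope with a slip plane parallel to the surface (no pore pressure): FS = [c' + γz cos²β tanφ'] / [γz sinβ cosβ].
γz = 18.4·5.5 = 101.20 kN/m²
Numerator = 9.1 + 101.20·cos²41.6°·tan33.2° = 9.1 + 101.20·0.5592·0.6544 = 46.132 kPa
Denominator = 101.20·sin41.6°·cos41.6° = 101.20·0.6639·0.7478 = 50.244 kPa
FS = 46.132 / 50.244 = 0.918

FS = 0.92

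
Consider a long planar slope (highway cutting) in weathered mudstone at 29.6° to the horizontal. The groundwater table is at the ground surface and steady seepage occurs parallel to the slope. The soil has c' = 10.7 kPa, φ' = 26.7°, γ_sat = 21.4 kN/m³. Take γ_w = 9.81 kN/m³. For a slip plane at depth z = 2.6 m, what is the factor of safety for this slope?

FS = 0.93

With seepage parallel to the slope and the water table at the surface, the effective normal stress on the slip plane uses the buoyant unit weight γ' = γ_sat − γ_w while the driving shear stress uses γ_sat:
FS = [c' + γ' z cos²β tanφ'] / [γ_sat z sinβ cosβ]
γ' = 21.4 − 9.81 = 11.59 kN/m³
Numerator = 10.7 + 11.59·2.6·cos²29.6°·tan26.7° = 10.7 + 11.59·2.6·0.7560·0.5029 = 22.158 kPa
Denominator = 21.4·2.6·sin29.6°·cos29.6° = 21.4·2.6·0.4939·0.8695 = 23.896 kPa
FS = 22.158 / 23.896 = 0.927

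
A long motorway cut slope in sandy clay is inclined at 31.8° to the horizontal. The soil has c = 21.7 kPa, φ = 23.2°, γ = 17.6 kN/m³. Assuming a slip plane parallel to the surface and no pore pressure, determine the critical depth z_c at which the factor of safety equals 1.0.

Setting FS = 1.00 in FS = [c + γz cos²β tanφ] / [γz sinβ cosβ] and solving for z:
z = c / [γ cosβ (FS·sinβ − cosβ·tanφ)]
  = 21.7 / [17.6·cos31.8°·(1.00·sin31.8° − cos31.8°·tan23.2°)]
  = 21.7 / [17.6·0.8499·(1.00·0.5270 − 0.8499·0.4286)]
  = 21.7 / 2.4336 = 8.917 m

z_c = 8.92 m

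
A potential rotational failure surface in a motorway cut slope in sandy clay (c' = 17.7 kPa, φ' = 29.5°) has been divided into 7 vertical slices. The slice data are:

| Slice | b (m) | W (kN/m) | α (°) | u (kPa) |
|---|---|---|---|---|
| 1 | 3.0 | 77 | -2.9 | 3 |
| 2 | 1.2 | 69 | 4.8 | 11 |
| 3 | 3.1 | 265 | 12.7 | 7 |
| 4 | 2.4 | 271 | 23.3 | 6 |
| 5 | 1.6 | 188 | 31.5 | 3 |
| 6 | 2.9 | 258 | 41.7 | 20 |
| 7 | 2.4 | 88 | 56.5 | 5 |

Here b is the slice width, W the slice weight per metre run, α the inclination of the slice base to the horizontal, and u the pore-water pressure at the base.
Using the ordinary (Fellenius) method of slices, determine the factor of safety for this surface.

Ordinary method of slices: FS = Σ[c'·Δl_i + (W_i cosα_i − u_i·Δl_i)·tanφ'] / Σ W_i sinα_i, with Δl_i = b_i / cosα_i.
Slice 1: Δl = 3.0/cos(-2.9°) = 3.004 m; N'_1 = 77·cos(-2.9°) − 3·3.004 = 67.9; c'Δl = 53.17; W sinα = -3.9
Slice 2: Δl = 1.2/cos4.8° = 1.204 m; N'_2 = 69·cos4.8° − 11·1.204 = 55.5; c'Δl = 21.31; W sinα = 5.8
Slice 3: Δl = 3.1/cos12.7° = 3.178 m; N'_3 = 265·cos12.7° − 7·3.178 = 236.3; c'Δl = 56.25; W sinα = 58.3
Slice 4: Δl = 2.4/cos23.3° = 2.613 m; N'_4 = 271·cos23.3° − 6·2.613 = 233.2; c'Δl = 46.25; W sinα = 107.2
Slice 5: Δl = 1.6/cos31.5° = 1.877 m; N'_5 = 188·cos31.5° − 3·1.877 = 154.7; c'Δl = 33.21; W sinα = 98.2
Slice 6: Δl = 2.9/cos41.7° = 3.884 m; N'_6 = 258·cos41.7° − 20·3.884 = 115.0; c'Δl = 68.75; W sinα = 171.6
Slice 7: Δl = 2.4/cos56.5° = 4.348 m; N'_7 = 88·cos56.5° − 5·4.348 = 26.8; c'Δl = 76.97; W sinα = 73.4
Σc'Δl = 355.9 kN/m; ΣN' = 889.3 kN/m; ΣW sinα = 510.6 kN/m
Resisting = 355.9 + 889.3·tan29.5° = 355.9 + 503.2 = 859.1 kN/m
FS = 859.1 / 510.6 = 1.683

FS = 1.68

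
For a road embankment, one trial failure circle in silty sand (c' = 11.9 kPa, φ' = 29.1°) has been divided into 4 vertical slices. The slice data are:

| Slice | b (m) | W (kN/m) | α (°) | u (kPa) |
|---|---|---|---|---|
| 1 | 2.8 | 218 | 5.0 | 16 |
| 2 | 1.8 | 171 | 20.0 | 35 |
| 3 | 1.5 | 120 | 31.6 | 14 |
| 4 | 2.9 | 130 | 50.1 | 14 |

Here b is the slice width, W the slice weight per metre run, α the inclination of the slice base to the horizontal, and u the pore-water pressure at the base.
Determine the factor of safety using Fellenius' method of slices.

Ordinary method of slices: FS = Σ[c'·Δl_i + (W_i cosα_i − u_i·Δl_i)·tanφ'] / Σ W_i sinα_i, with Δl_i = b_i / cosα_i.
Slice 1: Δl = 2.8/cos5.0° = 2.811 m; N'_1 = 218·cos5.0° − 16·2.811 = 172.2; c'Δl = 33.45; W sinα = 19.0
Slice 2: Δl = 1.8/cos20.0° = 1.916 m; N'_2 = 171·cos20.0° − 35·1.916 = 93.6; c'Δl = 22.79; W sinα = 58.5
Slice 3: Δl = 1.5/cos31.6° = 1.761 m; N'_3 = 120·cos31.6° − 14·1.761 = 77.6; c'Δl = 20.96; W sinα = 62.9
Slice 4: Δl = 2.9/cos50.1° = 4.521 m; N'_4 = 130·cos50.1° − 14·4.521 = 20.1; c'Δl = 53.80; W sinα = 99.7
Σc'Δl = 131.0 kN/m; ΣN' = 363.5 kN/m; ΣW sinα = 240.1 kN/m
Resisting = 131.0 + 363.5·tan29.1° = 131.0 + 202.3 = 333.3 kN/m
FS = 333.3 / 240.1 = 1.388

FS = 1.39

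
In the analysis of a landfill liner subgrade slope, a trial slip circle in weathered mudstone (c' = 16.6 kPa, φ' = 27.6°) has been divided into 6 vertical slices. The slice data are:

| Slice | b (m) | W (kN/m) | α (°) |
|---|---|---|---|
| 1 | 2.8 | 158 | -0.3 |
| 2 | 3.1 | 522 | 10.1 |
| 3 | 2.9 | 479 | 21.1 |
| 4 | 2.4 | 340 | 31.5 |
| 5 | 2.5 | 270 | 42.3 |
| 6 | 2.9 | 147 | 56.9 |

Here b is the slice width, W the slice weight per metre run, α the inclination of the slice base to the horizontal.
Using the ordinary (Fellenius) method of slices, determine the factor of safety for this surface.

Ordinary method of slices: FS = Σ[c'·Δl_i + (W_i cosα_i)·tanφ'] / Σ W_i sinα_i, with Δl_i = b_i / cosα_i.
Slice 1: Δl = 2.8/cos(-0.3°) = 2.800 m; N'_1 = 158·cos(-0.3°) = 158.0; c'Δl = 46.48; W sinα = -0.8
Slice 2: Δl = 3.1/cos10.1° = 3.149 m; N'_2 = 522·cos10.1° = 513.9; c'Δl = 52.27; W sinα = 91.5
Slice 3: Δl = 2.9/cos21.1° = 3.108 m; N'_3 = 479·cos21.1° = 446.9; c'Δl = 51.60; W sinα = 172.4
Slice 4: Δl = 2.4/cos31.5° = 2.815 m; N'_4 = 340·cos31.5° = 289.9; c'Δl = 46.73; W sinα = 177.6
Slice 5: Δl = 2.5/cos42.3° = 3.380 m; N'_5 = 270·cos42.3° = 199.7; c'Δl = 56.11; W sinα = 181.7
Slice 6: Δl = 2.9/cos56.9° = 5.310 m; N'_6 = 147·cos56.9° = 80.3; c'Δl = 88.15; W sinα = 123.1
Σc'Δl = 341.3 kN/m; ΣN' = 1688.7 kN/m; ΣW sinα = 745.7 kN/m
Resisting = 341.3 + 1688.7·tan27.6° = 341.3 + 882.8 = 1224.2 kN/m
FS = 1224.2 / 745.7 = 1.642

FS = 1.64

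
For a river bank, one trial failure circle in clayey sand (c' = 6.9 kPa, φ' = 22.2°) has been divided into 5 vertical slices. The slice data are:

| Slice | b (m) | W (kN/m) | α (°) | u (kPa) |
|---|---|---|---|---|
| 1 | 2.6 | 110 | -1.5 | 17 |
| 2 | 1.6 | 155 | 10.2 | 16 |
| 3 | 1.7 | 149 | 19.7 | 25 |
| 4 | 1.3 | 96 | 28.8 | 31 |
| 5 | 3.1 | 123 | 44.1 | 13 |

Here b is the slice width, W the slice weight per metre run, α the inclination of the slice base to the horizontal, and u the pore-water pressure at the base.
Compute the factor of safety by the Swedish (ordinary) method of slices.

Ordinary method of slices: FS = Σ[c'·Δl_i + (W_i cosα_i − u_i·Δl_i)·tanφ'] / Σ W_i sinα_i, with Δl_i = b_i / cosα_i.
Slice 1: Δl = 2.6/cos(-1.5°) = 2.601 m; N'_1 = 110·cos(-1.5°) − 17·2.601 = 65.7; c'Δl = 17.95; W sinα = -2.9
Slice 2: Δl = 1.6/cos10.2° = 1.626 m; N'_2 = 155·cos10.2° − 16·1.626 = 126.5; c'Δl = 11.22; W sinα = 27.4
Slice 3: Δl = 1.7/cos19.7° = 1.806 m; N'_3 = 149·cos19.7° − 25·1.806 = 95.1; c'Δl = 12.46; W sinα = 50.2
Slice 4: Δl = 1.3/cos28.8° = 1.483 m; N'_4 = 96·cos28.8° − 31·1.483 = 38.1; c'Δl = 10.24; W sinα = 46.2
Slice 5: Δl = 3.1/cos44.1° = 4.317 m; N'_5 = 123·cos44.1° − 13·4.317 = 32.2; c'Δl = 29.79; W sinα = 85.6
Σc'Δl = 81.6 kN/m; ΣN' = 357.8 kN/m; ΣW sinα = 206.6 kN/m
Resisting = 81.6 + 357.8·tan22.2° = 81.6 + 146.0 = 227.6 kN/m
FS = 227.6 / 206.6 = 1.102

FS = 1.10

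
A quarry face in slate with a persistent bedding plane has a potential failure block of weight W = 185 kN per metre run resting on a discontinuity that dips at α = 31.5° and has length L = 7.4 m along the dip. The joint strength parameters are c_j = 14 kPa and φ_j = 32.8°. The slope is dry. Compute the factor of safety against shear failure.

Resolving the block weight along and normal to the plane and applying the Mohr–Coulomb strength on the joint:
N' = W cosα = 185·cos31.5° = 157.7 kN/m
Driving force T = W sinα = 185·sin31.5° = 96.7 kN/m
Resisting force R = c_j·L + N'·tanφ_j = 14·7.4 + 157.7·tan32.8° = 103.6 + 101.7 = 205.3 kN/m
FS = R / T = 205.3 / 96.7 = 2.123

FS = 2.12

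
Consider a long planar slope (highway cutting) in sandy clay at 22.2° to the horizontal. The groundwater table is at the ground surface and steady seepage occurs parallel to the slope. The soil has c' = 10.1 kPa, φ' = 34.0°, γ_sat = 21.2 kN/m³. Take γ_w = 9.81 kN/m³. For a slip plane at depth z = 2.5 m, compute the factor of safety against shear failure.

With seepage parallel to the slope and the water table at the surface, the effective normal stress on the slip plane uses the buoyant unit weight γ' = γ_sat − γ_w while the driving shear stress uses γ_sat:
FS = [c' + γ' z cos²β tanφ'] / [γ_sat z sinβ cosβ]
γ' = 21.2 − 9.81 = 11.39 kN/m³
Numerator = 10.1 + 11.39·2.5·cos²22.2°·tan34.0° = 10.1 + 11.39·2.5·0.8572·0.6745 = 26.565 kPa
Denominator = 21.2·2.5·sin22.2°·cos22.2° = 21.2·2.5·0.3778·0.9259 = 18.541 kPa
FS = 26.565 / 18.541 = 1.433

FS = 1.43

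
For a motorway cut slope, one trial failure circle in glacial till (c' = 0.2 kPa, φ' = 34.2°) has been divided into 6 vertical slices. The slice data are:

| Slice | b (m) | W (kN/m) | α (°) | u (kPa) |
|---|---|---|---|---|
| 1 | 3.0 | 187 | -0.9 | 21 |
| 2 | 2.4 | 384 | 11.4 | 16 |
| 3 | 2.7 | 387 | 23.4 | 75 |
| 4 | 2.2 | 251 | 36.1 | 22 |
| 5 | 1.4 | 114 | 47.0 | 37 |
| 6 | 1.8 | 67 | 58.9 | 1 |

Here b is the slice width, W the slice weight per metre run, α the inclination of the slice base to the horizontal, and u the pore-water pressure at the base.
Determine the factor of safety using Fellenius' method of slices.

FS = 1.02

Ordinary method of slices: FS = Σ[c'·Δl_i + (W_i cosα_i − u_i·Δl_i)·tanφ'] / Σ W_i sinα_i, with Δl_i = b_i / cosα_i.
Slice 1: Δl = 3.0/cos(-0.9°) = 3.000 m; N'_1 = 187·cos(-0.9°) − 21·3.000 = 124.0; c'Δl = 0.60; W sinα = -2.9
Slice 2: Δl = 2.4/cos11.4° = 2.448 m; N'_2 = 384·cos11.4° − 16·2.448 = 337.3; c'Δl = 0.49; W sinα = 75.9
Slice 3: Δl = 2.7/cos23.4° = 2.942 m; N'_3 = 387·cos23.4° − 75·2.942 = 134.5; c'Δl = 0.59; W sinα = 153.7
Slice 4: Δl = 2.2/cos36.1° = 2.723 m; N'_4 = 251·cos36.1° − 22·2.723 = 142.9; c'Δl = 0.54; W sinα = 147.9
Slice 5: Δl = 1.4/cos47.0° = 2.053 m; N'_5 = 114·cos47.0° − 37·2.053 = 1.8; c'Δl = 0.41; W sinα = 83.4
Slice 6: Δl = 1.8/cos58.9° = 3.485 m; N'_6 = 67·cos58.9° − 1·3.485 = 31.1; c'Δl = 0.70; W sinα = 57.4
Σc'Δl = 3.3 kN/m; ΣN' = 771.6 kN/m; ΣW sinα = 515.3 kN/m
Resisting = 3.3 + 771.6·tan34.2° = 3.3 + 524.4 = 527.7 kN/m
FS = 527.7 / 515.3 = 1.024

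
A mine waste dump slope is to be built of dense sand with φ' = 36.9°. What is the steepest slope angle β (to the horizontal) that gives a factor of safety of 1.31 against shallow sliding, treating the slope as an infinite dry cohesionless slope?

β = 29.8°

For an infinite dry cohesionless slope FS = tanφ'/tanβ, so tanβ = tanφ' / FS.
tanβ = tan36.9° / 1.31 = 0.7508 / 1.31 = 0.5731
β = arctan(0.5731) = 29.82°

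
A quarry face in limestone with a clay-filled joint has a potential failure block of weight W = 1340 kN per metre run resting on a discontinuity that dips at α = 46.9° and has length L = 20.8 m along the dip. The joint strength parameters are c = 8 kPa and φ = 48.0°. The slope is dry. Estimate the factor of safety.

Resolving the block weight along and normal to the plane and applying the Mohr–Coulomb strength on the joint:
N' = W cosα = 1340·cos46.9° = 915.6 kN/m
Driving force T = W sinα = 1340·sin46.9° = 978.4 kN/m
Resisting force R = c·L + N'·tanφ = 8·20.8 + 915.6·tan48.0° = 166.4 + 1016.9 = 1183.3 kN/m
FS = R / T = 1183.3 / 978.4 = 1.209

FS = 1.21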